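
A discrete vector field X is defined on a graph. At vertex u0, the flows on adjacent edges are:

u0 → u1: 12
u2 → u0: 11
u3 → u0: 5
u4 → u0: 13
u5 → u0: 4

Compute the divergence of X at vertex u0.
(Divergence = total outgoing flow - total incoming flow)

Divergence = sum of outgoing flows = 12 + (-11) + (-5) + (-13) + (-4) = -21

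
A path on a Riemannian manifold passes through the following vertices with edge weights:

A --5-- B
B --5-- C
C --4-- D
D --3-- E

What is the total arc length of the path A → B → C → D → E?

Arc length = 5 + 5 + 4 + 3 = 17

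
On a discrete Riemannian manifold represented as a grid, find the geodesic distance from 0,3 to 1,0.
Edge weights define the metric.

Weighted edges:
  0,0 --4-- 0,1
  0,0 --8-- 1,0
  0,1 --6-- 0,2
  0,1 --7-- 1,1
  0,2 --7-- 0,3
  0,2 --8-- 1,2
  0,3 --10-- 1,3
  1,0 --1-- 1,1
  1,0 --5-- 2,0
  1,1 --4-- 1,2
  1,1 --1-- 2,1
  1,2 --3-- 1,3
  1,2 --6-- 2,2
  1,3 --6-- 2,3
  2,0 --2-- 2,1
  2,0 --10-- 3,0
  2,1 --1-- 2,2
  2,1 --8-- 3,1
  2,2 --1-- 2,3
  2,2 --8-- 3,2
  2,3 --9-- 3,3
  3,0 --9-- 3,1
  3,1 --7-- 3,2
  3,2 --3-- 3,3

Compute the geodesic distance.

Shortest path: 0,3 → 1,3 → 1,2 → 1,1 → 1,0, total weight = 18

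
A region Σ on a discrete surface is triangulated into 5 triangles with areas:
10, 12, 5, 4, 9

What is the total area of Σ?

10 + 12 + 5 + 4 + 9 = 40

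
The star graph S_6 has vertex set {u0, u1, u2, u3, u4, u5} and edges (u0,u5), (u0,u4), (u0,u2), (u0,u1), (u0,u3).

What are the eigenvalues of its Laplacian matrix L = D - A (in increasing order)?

The star S_6 is the complete bipartite graph K_{1,5} (one hub of degree 5, 5 leaves of degree 1). The Laplacian spectrum of K_{p,q} is 0, p (multiplicity q−1), q (multiplicity p−1), p+q. With p = 1, q = 5: 0 once, 1 with multiplicity 4, and 6 once. (Check: trace L = sum of degrees = 10 = 4·1 + 6.)
Laplacian eigenvalues (increasing order): [0.0, 1.0, 1.0, 1.0, 1.0, 6.0]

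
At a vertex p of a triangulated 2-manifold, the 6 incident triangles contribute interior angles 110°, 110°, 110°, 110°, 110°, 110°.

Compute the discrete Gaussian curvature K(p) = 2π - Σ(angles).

Sum of angles = 660°. K = 360° - 660° = -300°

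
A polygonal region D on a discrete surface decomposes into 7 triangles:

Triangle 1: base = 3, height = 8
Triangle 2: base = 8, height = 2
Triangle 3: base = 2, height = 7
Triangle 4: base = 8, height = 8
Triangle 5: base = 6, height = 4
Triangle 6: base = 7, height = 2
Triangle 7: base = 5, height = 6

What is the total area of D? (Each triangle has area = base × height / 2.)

(1/2)×3×8 + (1/2)×8×2 + (1/2)×2×7 + (1/2)×8×8 + (1/2)×6×4 + (1/2)×7×2 + (1/2)×5×6 = 93.0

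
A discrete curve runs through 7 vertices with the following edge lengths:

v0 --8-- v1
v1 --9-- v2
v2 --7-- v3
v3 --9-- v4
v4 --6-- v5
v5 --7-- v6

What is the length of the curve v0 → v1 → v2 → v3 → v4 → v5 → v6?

Arc length = 8 + 9 + 7 + 9 + 6 + 7 = 46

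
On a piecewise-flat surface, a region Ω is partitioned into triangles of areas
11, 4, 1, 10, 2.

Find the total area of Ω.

11 + 4 + 1 + 10 + 2 = 28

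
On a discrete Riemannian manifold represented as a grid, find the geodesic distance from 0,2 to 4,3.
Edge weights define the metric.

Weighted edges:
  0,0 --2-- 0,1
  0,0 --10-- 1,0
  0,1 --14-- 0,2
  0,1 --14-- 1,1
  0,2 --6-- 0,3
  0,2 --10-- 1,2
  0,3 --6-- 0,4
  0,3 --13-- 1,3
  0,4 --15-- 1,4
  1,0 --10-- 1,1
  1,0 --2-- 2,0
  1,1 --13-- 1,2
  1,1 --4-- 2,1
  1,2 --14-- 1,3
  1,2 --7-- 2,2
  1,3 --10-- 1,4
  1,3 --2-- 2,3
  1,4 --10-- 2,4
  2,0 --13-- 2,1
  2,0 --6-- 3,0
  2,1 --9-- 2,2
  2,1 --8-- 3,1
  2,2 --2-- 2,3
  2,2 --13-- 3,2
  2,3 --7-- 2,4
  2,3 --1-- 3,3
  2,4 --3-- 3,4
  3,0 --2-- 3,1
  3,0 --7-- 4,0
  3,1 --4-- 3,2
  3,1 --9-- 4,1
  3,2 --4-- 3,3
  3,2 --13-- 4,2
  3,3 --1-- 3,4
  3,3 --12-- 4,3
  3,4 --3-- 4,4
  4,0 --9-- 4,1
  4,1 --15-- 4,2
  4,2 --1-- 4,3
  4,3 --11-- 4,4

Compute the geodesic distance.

Shortest path: 0,2 → 1,2 → 2,2 → 2,3 → 3,3 → 4,3, total weight = 32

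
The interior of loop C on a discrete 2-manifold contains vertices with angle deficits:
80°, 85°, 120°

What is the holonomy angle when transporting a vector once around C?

Holonomy = total enclosed curvature = 80° + 85° + 120° = 285°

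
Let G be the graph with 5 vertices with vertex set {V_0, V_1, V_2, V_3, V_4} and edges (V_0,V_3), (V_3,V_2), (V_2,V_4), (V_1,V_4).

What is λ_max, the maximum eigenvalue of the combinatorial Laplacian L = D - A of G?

Degrees: deg(V_0) = 1, deg(V_1) = 1, deg(V_2) = 2, deg(V_3) = 2, deg(V_4) = 2.
L = D − A with rows/columns ordered (V_0, V_1, V_2, V_3, V_4):
  [ 1,  0,  0, -1,  0]
  [ 0,  1,  0,  0, -1]
  [ 0,  0,  2, -1, -1]
  [-1,  0, -1,  2,  0]
  [ 0, -1, -1,  0,  2]
Characteristic polynomial: det(λI − L) = λ(λ² − 3λ + 1)(λ² − 5λ + 5).
Roots: λ = 0; (λ² − 3λ + 1) = 0 ⇒ λ = (3 ± √5)/2 ≈ 0.382, 2.618; (λ² − 5λ + 5) = 0 ⇒ λ = (5 ± √5)/2 ≈ 1.382, 3.618.
(Check: the roots sum (with multiplicity) to 8, matching trace L = Σdeg = 2·4 = 8.)
Laplacian eigenvalues: [0.0, 0.382, 1.382, 2.618, 3.618]. Largest eigenvalue (spectral radius) = 3.618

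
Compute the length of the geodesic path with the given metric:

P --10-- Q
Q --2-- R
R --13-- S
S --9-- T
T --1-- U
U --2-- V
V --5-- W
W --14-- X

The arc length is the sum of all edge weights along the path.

Arc length = 10 + 2 + 13 + 9 + 1 + 2 + 5 + 14 = 56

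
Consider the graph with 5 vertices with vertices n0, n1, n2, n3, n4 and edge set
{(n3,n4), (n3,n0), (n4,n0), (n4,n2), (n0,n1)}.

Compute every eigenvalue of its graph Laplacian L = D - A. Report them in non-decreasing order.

Degrees: deg(n0) = 3, deg(n1) = 1, deg(n2) = 1, deg(n3) = 2, deg(n4) = 3.
L = D − A with rows/columns ordered (n0, n1, n2, n3, n4):
  [ 3, -1,  0, -1, -1]
  [-1,  1,  0,  0,  0]
  [ 0,  0,  1,  0, -1]
  [-1,  0,  0,  2, -1]
  [-1,  0, -1, -1,  3]
Characteristic polynomial: det(λI − L) = λ(λ² − 5λ + 3)(λ² − 5λ + 5).
Roots: λ = 0; (λ² − 5λ + 3) = 0 ⇒ λ = (5 ± √13)/2 ≈ 0.6972, 4.3028; (λ² − 5λ + 5) = 0 ⇒ λ = (5 ± √5)/2 ≈ 1.382, 3.618.
(Check: the roots sum (with multiplicity) to 10, matching trace L = Σdeg = 2·5 = 10.)
Laplacian eigenvalues (increasing order): [0.0, 0.6972, 1.382, 3.618, 4.3028]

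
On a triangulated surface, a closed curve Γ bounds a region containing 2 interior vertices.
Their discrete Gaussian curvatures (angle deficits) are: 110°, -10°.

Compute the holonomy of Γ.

Holonomy = total enclosed curvature = 110° + (-10°) = 100°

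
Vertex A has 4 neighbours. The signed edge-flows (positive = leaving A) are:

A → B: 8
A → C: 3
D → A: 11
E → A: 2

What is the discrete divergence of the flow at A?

Divergence = sum of outgoing flows = 8 + 3 + (-11) + (-2) = -2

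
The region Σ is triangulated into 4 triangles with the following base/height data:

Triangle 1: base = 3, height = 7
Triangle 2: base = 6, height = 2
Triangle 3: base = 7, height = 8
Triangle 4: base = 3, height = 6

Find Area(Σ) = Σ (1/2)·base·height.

(1/2)×3×7 + (1/2)×6×2 + (1/2)×7×8 + (1/2)×3×6 = 53.5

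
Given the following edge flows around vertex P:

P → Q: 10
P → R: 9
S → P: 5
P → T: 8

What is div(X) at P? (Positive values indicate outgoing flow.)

Divergence = sum of outgoing flows = 10 + 9 + (-5) + 8 = 22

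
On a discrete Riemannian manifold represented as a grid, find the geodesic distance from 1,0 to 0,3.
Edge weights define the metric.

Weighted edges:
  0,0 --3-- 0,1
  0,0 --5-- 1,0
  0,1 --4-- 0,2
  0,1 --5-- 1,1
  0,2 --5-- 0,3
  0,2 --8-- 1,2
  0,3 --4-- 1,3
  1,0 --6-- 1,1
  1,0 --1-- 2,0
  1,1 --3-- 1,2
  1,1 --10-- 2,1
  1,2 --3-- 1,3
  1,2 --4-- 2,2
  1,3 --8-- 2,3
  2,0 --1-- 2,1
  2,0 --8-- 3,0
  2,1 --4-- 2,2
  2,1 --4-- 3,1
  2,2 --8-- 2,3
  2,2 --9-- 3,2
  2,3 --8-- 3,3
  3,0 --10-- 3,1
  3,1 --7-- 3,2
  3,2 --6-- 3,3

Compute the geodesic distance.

Shortest path: 1,0 → 1,1 → 1,2 → 1,3 → 0,3, total weight = 16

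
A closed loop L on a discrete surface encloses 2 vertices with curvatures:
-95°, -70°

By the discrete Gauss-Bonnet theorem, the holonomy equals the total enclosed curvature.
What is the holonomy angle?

Holonomy = total enclosed curvature = (-95°) + (-70°) = -165°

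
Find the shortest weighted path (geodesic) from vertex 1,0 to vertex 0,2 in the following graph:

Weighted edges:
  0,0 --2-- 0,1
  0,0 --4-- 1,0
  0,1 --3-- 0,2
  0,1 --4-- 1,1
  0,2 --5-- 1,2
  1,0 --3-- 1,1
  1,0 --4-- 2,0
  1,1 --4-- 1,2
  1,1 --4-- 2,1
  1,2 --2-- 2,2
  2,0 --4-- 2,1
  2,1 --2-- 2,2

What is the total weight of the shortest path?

Shortest path: 1,0 → 0,0 → 0,1 → 0,2, total weight = 9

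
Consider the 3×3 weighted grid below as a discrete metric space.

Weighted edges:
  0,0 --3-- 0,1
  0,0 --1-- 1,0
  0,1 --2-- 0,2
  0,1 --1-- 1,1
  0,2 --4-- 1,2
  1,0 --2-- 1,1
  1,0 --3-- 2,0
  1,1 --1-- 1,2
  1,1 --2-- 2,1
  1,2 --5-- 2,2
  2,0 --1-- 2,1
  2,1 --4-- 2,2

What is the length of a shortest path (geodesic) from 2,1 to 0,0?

Shortest path: 2,1 → 2,0 → 1,0 → 0,0, total weight = 5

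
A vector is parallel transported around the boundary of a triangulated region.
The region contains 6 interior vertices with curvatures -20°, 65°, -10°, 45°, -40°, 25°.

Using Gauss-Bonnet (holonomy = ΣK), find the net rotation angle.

Holonomy = total enclosed curvature = (-20°) + 65° + (-10°) + 45° + (-40°) + 25° = 65°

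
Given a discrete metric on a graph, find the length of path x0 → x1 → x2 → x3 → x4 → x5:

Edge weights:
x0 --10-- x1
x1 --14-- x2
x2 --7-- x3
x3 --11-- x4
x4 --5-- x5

Arc length = 10 + 14 + 7 + 11 + 5 = 47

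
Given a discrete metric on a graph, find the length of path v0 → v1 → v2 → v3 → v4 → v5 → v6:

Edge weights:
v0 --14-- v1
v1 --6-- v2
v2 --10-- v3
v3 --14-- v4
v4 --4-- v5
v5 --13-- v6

Arc length = 14 + 6 + 10 + 14 + 4 + 13 = 61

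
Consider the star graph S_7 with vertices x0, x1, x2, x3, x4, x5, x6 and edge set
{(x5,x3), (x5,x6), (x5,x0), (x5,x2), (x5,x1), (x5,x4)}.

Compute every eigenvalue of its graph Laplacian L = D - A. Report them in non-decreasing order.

The star S_7 is the complete bipartite graph K_{1,6} (one hub of degree 6, 6 leaves of degree 1). The Laplacian spectrum of K_{p,q} is 0, p (multiplicity q−1), q (multiplicity p−1), p+q. With p = 1, q = 6: 0 once, 1 with multiplicity 5, and 7 once. (Check: trace L = sum of degrees = 12 = 5·1 + 7.)
Laplacian eigenvalues (increasing order): [0.0, 1.0, 1.0, 1.0, 1.0, 1.0, 7.0]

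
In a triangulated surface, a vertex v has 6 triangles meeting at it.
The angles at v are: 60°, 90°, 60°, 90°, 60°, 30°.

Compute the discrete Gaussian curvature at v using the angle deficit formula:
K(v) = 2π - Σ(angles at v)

Sum of angles = 390°. K = 360° - 390° = -30°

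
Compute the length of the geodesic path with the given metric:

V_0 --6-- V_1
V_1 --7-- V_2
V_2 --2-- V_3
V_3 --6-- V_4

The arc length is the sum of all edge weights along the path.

Arc length = 6 + 7 + 2 + 6 = 21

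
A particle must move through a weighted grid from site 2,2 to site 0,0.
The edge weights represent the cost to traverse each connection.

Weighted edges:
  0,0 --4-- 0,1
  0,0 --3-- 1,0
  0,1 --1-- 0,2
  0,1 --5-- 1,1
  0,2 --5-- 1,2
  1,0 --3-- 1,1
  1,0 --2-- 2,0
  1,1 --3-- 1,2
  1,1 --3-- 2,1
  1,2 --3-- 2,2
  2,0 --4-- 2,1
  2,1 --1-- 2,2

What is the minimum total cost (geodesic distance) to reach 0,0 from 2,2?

Shortest path: 2,2 → 2,1 → 1,1 → 1,0 → 0,0, total weight = 10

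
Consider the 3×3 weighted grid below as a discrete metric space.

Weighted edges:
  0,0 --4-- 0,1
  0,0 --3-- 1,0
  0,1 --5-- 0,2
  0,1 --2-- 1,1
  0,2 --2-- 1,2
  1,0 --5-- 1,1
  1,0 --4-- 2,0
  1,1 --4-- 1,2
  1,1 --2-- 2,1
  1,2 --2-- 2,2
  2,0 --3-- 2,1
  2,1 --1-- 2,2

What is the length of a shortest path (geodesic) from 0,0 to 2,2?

Shortest path: 0,0 → 0,1 → 1,1 → 2,1 → 2,2, total weight = 9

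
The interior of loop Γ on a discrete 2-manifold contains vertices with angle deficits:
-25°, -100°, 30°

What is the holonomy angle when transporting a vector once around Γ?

Holonomy = total enclosed curvature = (-25°) + (-100°) + 30° = -95°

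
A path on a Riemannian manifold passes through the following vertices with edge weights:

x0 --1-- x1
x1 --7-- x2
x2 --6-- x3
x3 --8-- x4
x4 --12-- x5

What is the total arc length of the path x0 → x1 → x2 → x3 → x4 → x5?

Arc length = 1 + 7 + 6 + 8 + 12 = 34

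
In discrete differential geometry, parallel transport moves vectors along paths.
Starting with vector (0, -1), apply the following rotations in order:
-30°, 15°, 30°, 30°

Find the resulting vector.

Total rotation: (-30°) + 15° + 30° + 30° = 45°. Final vector: (0.7071, -0.7071)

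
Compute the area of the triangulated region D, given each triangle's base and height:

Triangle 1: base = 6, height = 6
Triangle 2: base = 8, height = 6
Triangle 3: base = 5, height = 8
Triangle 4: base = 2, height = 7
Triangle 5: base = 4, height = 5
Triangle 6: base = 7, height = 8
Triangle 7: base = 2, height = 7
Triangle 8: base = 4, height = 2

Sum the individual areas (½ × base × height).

(1/2)×6×6 + (1/2)×8×6 + (1/2)×5×8 + (1/2)×2×7 + (1/2)×4×5 + (1/2)×7×8 + (1/2)×2×7 + (1/2)×4×2 = 118.0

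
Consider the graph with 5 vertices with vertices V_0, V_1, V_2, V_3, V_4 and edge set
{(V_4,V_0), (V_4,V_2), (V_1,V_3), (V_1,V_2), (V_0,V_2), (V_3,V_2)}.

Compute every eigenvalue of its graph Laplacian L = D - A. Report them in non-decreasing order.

Degrees: deg(V_0) = 2, deg(V_1) = 2, deg(V_2) = 4, deg(V_3) = 2, deg(V_4) = 2.
L = D − A with rows/columns ordered (V_0, V_1, V_2, V_3, V_4):
  [ 2,  0, -1,  0, -1]
  [ 0,  2, -1, -1,  0]
  [-1, -1,  4, -1, -1]
  [ 0, -1, -1,  2,  0]
  [-1,  0, -1,  0,  2]
Characteristic polynomial: det(λI − L) = λ(λ − 1)(λ − 3)²(λ − 5).
Roots: λ = 0; (λ − 1) = 0 ⇒ λ = 1; (λ − 3) = 0 ⇒ λ = 3 (multiplicity 2); (λ − 5) = 0 ⇒ λ = 5.
(Check: the roots sum (with multiplicity) to 12, matching trace L = Σdeg = 2·6 = 12.)
Laplacian eigenvalues (increasing order): [0.0, 1.0, 3.0, 3.0, 5.0]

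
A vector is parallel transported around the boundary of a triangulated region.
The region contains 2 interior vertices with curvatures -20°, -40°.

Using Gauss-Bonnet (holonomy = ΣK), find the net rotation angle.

Holonomy = total enclosed curvature = (-20°) + (-40°) = -60°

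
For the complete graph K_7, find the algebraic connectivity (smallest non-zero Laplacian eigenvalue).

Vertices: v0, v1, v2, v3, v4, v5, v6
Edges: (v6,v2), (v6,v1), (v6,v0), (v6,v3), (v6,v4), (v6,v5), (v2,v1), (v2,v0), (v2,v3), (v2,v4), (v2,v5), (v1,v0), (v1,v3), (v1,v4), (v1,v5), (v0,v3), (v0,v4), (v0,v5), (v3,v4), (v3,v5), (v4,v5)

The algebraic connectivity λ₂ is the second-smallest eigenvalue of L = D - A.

For the complete graph K_n, L = nI − J (J = all-ones matrix). J has eigenvalues n (once, eigenvector 𝟙) and 0 (multiplicity n−1), so L has eigenvalues 0 (once) and n (multiplicity n−1). Here n = 7: eigenvalue 0 once and 7 with multiplicity 6.
Laplacian eigenvalues: [0.0, 7.0, 7.0, 7.0, 7.0, 7.0, 7.0]. Algebraic connectivity (smallest non-zero eigenvalue) = 7.0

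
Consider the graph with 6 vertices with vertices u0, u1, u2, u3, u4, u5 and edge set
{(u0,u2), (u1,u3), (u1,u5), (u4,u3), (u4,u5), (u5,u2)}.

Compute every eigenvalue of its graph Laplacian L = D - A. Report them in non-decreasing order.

Degrees: deg(u0) = 1, deg(u1) = 2, deg(u2) = 2, deg(u3) = 2, deg(u4) = 2, deg(u5) = 3.
L = D − A with rows/columns ordered (u0, u1, u2, u3, u4, u5):
  [ 1,  0, -1,  0,  0,  0]
  [ 0,  2,  0, -1,  0, -1]
  [-1,  0,  2,  0,  0, -1]
  [ 0, -1,  0,  2, -1,  0]
  [ 0,  0,  0, -1,  2, -1]
  [ 0, -1, -1,  0, -1,  3]
Characteristic polynomial: det(λI − L) = λ(λ² − 5λ + 2)(λ − 2)²(λ − 3).
Roots: λ = 0; (λ² − 5λ + 2) = 0 ⇒ λ = (5 ± √17)/2 ≈ 0.4384, 4.5616; (λ − 2) = 0 ⇒ λ = 2 (multiplicity 2); (λ − 3) = 0 ⇒ λ = 3.
(Check: the roots sum (with multiplicity) to 12, matching trace L = Σdeg = 2·6 = 12.)
Laplacian eigenvalues (increasing order): [0.0, 0.4384, 2.0, 2.0, 3.0, 4.5616]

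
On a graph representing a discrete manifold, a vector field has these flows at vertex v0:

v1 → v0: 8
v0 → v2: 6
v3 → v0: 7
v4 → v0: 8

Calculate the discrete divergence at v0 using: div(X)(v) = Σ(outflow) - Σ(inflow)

Divergence = sum of outgoing flows = (-8) + 6 + (-7) + (-8) = -17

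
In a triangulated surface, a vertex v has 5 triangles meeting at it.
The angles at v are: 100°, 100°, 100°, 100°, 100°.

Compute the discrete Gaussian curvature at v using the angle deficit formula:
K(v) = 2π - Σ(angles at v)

Sum of angles = 500°. K = 360° - 500° = -140° = -7π/9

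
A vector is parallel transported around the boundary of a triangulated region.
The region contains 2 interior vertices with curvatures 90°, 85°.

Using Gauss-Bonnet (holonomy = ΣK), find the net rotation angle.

Holonomy = total enclosed curvature = 90° + 85° = 175°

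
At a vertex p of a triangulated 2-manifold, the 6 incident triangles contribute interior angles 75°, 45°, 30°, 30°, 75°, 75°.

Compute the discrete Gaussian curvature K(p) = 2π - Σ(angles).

Sum of angles = 330°. K = 360° - 330° = 30°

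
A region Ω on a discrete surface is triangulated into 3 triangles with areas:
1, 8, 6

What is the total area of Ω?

1 + 8 + 6 = 15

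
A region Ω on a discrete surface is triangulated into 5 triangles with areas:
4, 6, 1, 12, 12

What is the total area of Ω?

4 + 6 + 1 + 12 + 12 = 35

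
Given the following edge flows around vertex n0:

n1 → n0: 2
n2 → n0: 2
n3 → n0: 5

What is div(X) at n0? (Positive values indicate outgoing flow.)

Divergence = sum of outgoing flows = (-2) + (-2) + (-5) = -9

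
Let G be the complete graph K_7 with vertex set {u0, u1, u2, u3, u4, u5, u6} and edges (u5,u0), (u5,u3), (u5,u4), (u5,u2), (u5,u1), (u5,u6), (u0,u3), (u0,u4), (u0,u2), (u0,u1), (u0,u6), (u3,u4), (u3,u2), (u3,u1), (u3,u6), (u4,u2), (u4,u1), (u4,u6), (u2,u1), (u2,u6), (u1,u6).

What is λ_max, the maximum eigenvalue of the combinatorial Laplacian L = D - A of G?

For the complete graph K_n, L = nI − J (J = all-ones matrix). J has eigenvalues n (once, eigenvector 𝟙) and 0 (multiplicity n−1), so L has eigenvalues 0 (once) and n (multiplicity n−1). Here n = 7: eigenvalue 0 once and 7 with multiplicity 6.
Laplacian eigenvalues: [0.0, 7.0, 7.0, 7.0, 7.0, 7.0, 7.0]. Largest eigenvalue (spectral radius) = 7.0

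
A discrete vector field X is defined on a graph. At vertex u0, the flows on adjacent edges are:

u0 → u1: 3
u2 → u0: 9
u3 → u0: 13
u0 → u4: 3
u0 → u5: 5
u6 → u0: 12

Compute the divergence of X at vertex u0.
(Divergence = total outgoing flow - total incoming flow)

Divergence = sum of outgoing flows = 3 + (-9) + (-13) + 3 + 5 + (-12) = -23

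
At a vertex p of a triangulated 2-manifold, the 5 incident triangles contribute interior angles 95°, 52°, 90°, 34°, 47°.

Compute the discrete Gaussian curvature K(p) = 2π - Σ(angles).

Sum of angles = 318°. K = 360° - 318° = 42° = 7π/30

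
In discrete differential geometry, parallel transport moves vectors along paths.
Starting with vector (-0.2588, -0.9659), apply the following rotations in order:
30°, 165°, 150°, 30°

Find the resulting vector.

Total rotation: 30° + 165° + 150° + 30° = 375° ≡ 15° (mod 360°). Final vector: (0, -1)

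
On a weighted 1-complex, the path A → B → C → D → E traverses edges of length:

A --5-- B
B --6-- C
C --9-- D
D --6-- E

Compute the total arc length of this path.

Arc length = 5 + 6 + 9 + 6 = 26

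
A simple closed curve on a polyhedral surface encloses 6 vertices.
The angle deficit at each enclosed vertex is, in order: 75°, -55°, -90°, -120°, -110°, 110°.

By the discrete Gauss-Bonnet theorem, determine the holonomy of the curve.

Holonomy = total enclosed curvature = 75° + (-55°) + (-90°) + (-120°) + (-110°) + 110° = -190°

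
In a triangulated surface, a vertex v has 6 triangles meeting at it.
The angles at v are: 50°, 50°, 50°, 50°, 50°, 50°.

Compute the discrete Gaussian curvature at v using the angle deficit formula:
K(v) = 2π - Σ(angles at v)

Sum of angles = 300°. K = 360° - 300° = 60°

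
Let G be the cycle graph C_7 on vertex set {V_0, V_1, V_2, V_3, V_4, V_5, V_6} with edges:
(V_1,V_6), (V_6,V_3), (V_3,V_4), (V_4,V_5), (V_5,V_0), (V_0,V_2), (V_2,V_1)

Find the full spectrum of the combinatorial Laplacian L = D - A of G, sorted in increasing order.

The cycle graph C_n has Laplacian eigenvalues λ_k = 2 − 2cos(2πk/n), k = 0, 1, …, n−1. Here n = 7:
k=0: 2 − 2cos(0) = 0.0; k=1: 2 − 2cos(2π/7) = 0.753; k=2: 2 − 2cos(4π/7) = 2.445; k=3: 2 − 2cos(6π/7) = 3.8019; k=4: 2 − 2cos(8π/7) = 3.8019; k=5: 2 − 2cos(10π/7) = 2.445; k=6: 2 − 2cos(12π/7) = 0.753.
Laplacian eigenvalues (increasing order): [0.0, 0.753, 0.753, 2.445, 2.445, 3.8019, 3.8019]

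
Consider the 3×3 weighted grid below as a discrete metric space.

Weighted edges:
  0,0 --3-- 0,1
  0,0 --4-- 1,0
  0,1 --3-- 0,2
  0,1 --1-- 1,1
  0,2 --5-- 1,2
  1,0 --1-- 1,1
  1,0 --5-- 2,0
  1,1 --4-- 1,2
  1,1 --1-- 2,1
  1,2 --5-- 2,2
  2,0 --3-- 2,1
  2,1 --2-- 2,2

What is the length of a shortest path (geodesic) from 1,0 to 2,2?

Shortest path: 1,0 → 1,1 → 2,1 → 2,2, total weight = 4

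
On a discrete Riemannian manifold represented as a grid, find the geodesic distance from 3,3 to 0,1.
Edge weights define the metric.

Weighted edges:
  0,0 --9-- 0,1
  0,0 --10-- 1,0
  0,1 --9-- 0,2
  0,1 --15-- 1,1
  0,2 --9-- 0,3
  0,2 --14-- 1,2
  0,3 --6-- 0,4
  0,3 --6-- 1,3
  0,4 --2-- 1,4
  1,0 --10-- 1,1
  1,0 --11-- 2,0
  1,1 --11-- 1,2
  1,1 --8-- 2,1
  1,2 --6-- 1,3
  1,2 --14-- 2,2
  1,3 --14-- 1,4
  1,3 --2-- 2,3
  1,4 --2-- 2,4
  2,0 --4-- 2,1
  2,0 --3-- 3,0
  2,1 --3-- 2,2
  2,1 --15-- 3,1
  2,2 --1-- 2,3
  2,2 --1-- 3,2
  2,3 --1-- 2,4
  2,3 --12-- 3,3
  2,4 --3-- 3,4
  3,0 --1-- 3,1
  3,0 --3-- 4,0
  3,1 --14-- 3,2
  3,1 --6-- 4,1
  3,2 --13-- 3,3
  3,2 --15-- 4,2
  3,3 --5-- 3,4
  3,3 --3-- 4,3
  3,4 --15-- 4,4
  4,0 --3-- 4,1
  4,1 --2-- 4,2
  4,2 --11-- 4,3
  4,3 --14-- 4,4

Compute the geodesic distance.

Shortest path: 3,3 → 3,4 → 2,4 → 2,3 → 1,3 → 0,3 → 0,2 → 0,1, total weight = 35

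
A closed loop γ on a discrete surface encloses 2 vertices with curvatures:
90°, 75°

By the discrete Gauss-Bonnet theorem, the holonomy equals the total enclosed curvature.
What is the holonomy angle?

Holonomy = total enclosed curvature = 90° + 75° = 165°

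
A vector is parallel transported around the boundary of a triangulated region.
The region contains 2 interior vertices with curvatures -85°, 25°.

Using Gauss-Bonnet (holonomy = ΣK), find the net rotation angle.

Holonomy = total enclosed curvature = (-85°) + 25° = -60°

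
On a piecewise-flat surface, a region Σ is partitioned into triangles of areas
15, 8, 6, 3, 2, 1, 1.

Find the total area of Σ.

15 + 8 + 6 + 3 + 2 + 1 + 1 = 36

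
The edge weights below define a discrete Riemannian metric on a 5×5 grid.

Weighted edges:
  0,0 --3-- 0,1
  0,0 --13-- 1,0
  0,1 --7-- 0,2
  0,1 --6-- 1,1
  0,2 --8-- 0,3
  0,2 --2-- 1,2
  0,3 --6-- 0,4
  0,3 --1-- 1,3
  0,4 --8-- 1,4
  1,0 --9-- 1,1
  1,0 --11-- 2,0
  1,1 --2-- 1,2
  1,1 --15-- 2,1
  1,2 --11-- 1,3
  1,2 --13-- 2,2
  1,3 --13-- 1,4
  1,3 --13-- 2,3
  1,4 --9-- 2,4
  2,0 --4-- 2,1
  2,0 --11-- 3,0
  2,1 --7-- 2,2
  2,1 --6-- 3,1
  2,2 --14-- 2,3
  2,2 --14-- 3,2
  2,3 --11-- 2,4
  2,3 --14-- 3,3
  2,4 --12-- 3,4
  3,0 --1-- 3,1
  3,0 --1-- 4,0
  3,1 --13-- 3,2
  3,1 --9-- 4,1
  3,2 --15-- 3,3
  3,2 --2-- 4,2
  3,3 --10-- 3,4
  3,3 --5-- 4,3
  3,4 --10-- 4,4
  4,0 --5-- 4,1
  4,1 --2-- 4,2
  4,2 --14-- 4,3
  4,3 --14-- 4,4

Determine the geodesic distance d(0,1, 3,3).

Shortest path: 0,1 → 0,2 → 0,3 → 1,3 → 2,3 → 3,3, total weight = 43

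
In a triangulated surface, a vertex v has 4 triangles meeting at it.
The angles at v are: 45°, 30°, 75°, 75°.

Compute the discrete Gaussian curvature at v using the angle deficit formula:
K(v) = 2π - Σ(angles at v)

Sum of angles = 225°. K = 360° - 225° = 135°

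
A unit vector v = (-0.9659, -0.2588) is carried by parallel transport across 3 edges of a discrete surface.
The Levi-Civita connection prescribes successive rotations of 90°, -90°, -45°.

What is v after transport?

Total rotation: 90° + (-90°) + (-45°) = -45°. Final vector: (-0.8660, 0.5000)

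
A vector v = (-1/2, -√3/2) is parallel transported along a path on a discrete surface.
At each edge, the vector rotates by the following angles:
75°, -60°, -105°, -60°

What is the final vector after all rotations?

Total rotation: 75° + (-60°) + (-105°) + (-60°) = -150°. Final vector: (0, 1)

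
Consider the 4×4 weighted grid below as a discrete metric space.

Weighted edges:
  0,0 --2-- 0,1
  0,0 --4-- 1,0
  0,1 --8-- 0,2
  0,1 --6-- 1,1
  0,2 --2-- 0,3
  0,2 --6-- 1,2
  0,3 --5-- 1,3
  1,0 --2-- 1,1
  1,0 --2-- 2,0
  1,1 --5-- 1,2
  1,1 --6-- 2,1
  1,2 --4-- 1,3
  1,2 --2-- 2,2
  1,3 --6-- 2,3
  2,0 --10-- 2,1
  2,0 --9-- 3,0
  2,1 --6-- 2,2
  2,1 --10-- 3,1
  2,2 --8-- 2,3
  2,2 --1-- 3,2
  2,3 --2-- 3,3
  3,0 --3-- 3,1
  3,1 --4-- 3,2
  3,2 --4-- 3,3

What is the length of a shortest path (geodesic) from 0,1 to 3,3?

Shortest path: 0,1 → 1,1 → 1,2 → 2,2 → 3,2 → 3,3, total weight = 18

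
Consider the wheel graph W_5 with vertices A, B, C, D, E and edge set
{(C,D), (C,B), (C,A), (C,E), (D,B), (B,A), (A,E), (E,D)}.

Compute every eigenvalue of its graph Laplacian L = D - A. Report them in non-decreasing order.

The wheel W_5 is the join K_1 ∨ C_4 (a hub joined to every vertex of a cycle of length 4). For a join G ∨ H (G on p vertices, H on q vertices) the Laplacian spectrum is 0, p+q, the eigenvalues of L(G) other than one 0 each shifted by +q, and the eigenvalues of L(H) other than one 0 each shifted by +p. With G = K_1 (p = 1, nothing left after dropping its 0) and H = C_4 (q = 4, eigenvalues 2 − 2cos(2πk/4), k = 0, …, 3; drop k = 0), the spectrum of W_5 is 0, 5, and 1 + (2 − 2cos(2πk/4)) = 3 − 2cos(2πk/4) for k = 1, …, 3:
k=1: 3 − 2cos(π/2) = 3.0; k=2: 3 − 2cos(π) = 5.0; k=3: 3 − 2cos(3π/2) = 3.0.
Laplacian eigenvalues (increasing order): [0.0, 3.0, 3.0, 5.0, 5.0]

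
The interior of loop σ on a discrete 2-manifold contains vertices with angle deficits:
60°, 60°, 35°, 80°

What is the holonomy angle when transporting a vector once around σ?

Holonomy = total enclosed curvature = 60° + 60° + 35° + 80° = 235°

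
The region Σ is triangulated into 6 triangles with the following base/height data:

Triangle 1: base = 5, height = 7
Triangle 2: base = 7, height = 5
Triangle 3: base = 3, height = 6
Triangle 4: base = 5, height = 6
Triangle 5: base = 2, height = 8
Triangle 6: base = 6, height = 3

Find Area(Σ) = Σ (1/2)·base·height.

(1/2)×5×7 + (1/2)×7×5 + (1/2)×3×6 + (1/2)×5×6 + (1/2)×2×8 + (1/2)×6×3 = 76.0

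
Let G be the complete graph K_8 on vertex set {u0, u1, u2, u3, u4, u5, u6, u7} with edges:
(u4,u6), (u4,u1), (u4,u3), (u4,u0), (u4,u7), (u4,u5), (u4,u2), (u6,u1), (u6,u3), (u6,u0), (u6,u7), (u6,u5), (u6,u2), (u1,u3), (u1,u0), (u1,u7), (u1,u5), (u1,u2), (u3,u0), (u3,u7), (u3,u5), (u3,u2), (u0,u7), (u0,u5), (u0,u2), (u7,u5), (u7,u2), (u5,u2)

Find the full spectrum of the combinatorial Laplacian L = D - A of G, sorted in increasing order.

For the complete graph K_n, L = nI − J (J = all-ones matrix). J has eigenvalues n (once, eigenvector 𝟙) and 0 (multiplicity n−1), so L has eigenvalues 0 (once) and n (multiplicity n−1). Here n = 8: eigenvalue 0 once and 8 with multiplicity 7.
Laplacian eigenvalues (increasing order): [0.0, 8.0, 8.0, 8.0, 8.0, 8.0, 8.0, 8.0]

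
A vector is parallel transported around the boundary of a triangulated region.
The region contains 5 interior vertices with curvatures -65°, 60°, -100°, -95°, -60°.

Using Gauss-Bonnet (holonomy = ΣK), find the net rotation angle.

Holonomy = total enclosed curvature = (-65°) + 60° + (-100°) + (-95°) + (-60°) = -260°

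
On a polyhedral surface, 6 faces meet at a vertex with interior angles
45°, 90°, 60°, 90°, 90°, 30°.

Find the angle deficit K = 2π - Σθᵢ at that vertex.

Sum of angles = 405°. K = 360° - 405° = -45°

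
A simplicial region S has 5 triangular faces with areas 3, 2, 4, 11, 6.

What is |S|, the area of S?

3 + 2 + 4 + 11 + 6 = 26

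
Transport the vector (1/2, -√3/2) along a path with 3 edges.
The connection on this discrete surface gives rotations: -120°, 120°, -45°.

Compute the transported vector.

Total rotation: (-120°) + 120° + (-45°) = -45°. Final vector: (-0.2588, -0.9659)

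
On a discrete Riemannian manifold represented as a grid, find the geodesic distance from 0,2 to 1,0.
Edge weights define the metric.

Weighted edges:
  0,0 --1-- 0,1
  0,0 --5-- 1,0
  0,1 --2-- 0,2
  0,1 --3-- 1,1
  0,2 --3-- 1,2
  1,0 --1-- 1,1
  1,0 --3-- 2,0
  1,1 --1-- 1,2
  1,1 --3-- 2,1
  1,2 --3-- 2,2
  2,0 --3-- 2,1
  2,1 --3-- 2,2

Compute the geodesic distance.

Shortest path: 0,2 → 1,2 → 1,1 → 1,0, total weight = 5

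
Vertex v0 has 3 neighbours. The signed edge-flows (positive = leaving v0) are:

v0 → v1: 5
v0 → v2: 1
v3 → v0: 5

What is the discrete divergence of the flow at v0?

Divergence = sum of outgoing flows = 5 + 1 + (-5) = 1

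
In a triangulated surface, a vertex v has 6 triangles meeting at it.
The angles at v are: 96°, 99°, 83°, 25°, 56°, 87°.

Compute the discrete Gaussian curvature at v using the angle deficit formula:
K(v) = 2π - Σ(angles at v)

Sum of angles = 446°. K = 360° - 446° = -86° = -43π/90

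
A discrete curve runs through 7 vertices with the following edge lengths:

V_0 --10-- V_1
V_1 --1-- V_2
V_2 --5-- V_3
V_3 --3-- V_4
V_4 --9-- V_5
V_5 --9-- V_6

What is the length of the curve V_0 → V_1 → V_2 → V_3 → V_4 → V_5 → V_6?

Arc length = 10 + 1 + 5 + 3 + 9 + 9 = 37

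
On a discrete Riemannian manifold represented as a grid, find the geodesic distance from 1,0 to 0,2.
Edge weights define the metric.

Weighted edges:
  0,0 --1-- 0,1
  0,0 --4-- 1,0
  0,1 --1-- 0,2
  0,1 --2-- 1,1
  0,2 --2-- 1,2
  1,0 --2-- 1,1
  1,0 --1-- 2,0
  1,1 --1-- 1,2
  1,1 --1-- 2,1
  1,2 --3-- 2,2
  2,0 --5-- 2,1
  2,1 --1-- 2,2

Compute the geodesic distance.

Shortest path: 1,0 → 1,1 → 1,2 → 0,2, total weight = 5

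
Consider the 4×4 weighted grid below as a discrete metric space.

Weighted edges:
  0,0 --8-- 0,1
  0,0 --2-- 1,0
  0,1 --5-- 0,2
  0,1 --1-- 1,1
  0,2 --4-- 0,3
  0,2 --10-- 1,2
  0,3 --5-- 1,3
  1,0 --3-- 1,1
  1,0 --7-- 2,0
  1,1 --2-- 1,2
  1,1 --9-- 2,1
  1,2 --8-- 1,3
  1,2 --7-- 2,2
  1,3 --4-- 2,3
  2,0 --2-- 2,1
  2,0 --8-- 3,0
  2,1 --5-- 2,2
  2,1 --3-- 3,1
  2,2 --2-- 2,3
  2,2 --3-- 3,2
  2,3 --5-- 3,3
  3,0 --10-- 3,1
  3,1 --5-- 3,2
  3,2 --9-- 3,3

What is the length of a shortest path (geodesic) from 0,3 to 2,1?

Shortest path: 0,3 → 1,3 → 2,3 → 2,2 → 2,1, total weight = 16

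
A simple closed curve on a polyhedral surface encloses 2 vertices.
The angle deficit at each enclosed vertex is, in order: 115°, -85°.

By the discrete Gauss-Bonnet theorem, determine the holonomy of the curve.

Holonomy = total enclosed curvature = 115° + (-85°) = 30°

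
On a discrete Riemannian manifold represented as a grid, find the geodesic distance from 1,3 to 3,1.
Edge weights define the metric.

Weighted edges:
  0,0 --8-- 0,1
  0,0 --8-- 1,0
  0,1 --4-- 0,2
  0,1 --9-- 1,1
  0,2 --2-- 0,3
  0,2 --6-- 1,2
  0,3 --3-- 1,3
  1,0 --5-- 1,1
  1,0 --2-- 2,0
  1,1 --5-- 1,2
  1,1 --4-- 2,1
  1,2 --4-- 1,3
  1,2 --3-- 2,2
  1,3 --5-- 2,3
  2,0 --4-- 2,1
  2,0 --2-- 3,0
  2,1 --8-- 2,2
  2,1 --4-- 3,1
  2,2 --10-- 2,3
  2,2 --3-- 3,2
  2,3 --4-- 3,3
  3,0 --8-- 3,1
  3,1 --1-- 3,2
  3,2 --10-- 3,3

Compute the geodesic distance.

Shortest path: 1,3 → 1,2 → 2,2 → 3,2 → 3,1, total weight = 11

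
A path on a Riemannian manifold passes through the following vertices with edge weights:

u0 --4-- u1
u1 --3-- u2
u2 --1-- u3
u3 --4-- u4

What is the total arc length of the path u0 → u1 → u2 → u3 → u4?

Arc length = 4 + 3 + 1 + 4 = 12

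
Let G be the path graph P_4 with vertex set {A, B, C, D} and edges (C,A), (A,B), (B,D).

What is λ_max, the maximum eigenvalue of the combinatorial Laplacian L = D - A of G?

The path graph P_n has Laplacian eigenvalues λ_k = 2 − 2cos(kπ/n), k = 0, 1, …, n−1. Here n = 4:
k=0: 2 − 2cos(0) = 0.0; k=1: 2 − 2cos(π/4) = 0.5858; k=2: 2 − 2cos(π/2) = 2.0; k=3: 2 − 2cos(3π/4) = 3.4142.
Laplacian eigenvalues: [0.0, 0.5858, 2.0, 3.4142]. Largest eigenvalue (spectral radius) = 3.4142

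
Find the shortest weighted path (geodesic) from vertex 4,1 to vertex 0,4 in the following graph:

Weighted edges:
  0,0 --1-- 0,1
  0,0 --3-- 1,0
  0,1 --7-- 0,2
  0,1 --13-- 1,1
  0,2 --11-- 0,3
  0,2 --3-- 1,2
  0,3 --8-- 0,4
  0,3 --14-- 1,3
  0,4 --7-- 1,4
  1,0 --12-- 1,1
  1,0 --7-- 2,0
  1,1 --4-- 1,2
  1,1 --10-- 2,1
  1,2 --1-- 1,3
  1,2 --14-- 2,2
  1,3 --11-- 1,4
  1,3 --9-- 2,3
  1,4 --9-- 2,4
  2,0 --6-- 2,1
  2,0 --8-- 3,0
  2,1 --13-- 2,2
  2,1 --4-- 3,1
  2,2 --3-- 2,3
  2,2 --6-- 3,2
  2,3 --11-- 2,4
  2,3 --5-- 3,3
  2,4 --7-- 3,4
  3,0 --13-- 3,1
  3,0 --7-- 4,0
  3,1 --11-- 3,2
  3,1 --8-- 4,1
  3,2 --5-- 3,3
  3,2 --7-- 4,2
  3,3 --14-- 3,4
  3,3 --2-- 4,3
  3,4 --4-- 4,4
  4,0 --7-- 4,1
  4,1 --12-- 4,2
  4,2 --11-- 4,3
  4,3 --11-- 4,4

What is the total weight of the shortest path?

Shortest path: 4,1 → 3,1 → 2,1 → 1,1 → 1,2 → 1,3 → 1,4 → 0,4, total weight = 45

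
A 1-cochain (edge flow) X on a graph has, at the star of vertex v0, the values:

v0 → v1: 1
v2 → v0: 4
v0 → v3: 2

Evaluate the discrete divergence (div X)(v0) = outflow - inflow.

Divergence = sum of outgoing flows = 1 + (-4) + 2 = -1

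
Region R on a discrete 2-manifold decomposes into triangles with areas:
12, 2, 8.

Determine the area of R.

12 + 2 + 8 = 22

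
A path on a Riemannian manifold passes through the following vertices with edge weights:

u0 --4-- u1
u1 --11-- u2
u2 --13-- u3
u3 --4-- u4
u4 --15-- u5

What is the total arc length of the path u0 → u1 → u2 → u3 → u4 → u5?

Arc length = 4 + 11 + 13 + 4 + 15 = 47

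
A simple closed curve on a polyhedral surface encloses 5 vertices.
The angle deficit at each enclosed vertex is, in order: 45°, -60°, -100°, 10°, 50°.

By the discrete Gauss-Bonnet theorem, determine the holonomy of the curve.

Holonomy = total enclosed curvature = 45° + (-60°) + (-100°) + 10° + 50° = -55°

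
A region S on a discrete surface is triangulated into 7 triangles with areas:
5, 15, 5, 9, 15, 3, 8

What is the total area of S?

5 + 15 + 5 + 9 + 15 + 3 + 8 = 60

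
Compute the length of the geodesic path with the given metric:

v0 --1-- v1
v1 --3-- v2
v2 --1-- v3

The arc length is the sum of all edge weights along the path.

Arc length = 1 + 3 + 1 = 5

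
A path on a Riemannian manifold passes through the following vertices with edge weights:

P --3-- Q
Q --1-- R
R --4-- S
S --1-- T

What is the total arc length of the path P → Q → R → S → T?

Arc length = 3 + 1 + 4 + 1 = 9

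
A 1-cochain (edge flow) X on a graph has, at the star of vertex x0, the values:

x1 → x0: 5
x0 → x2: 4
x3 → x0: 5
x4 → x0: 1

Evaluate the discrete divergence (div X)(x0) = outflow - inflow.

Divergence = sum of outgoing flows = (-5) + 4 + (-5) + (-1) = -7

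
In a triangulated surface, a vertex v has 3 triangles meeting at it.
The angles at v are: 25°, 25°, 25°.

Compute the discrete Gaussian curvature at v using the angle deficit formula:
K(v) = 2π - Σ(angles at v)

Sum of angles = 75°. K = 360° - 75° = 285°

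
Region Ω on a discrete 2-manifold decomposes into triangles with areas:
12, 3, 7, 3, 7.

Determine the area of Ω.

12 + 3 + 7 + 3 + 7 = 32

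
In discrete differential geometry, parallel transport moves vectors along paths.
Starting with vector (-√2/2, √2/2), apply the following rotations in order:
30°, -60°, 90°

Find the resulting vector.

Total rotation: 30° + (-60°) + 90° = 60°. Final vector: (-0.9659, -0.2588)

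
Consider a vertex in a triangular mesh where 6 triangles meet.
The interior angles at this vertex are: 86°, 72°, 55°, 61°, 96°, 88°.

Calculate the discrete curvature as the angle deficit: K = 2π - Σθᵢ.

Sum of angles = 458°. K = 360° - 458° = -98° = -49π/90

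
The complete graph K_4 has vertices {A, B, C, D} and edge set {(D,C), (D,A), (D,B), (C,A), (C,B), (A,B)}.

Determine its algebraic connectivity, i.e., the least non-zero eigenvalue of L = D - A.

For the complete graph K_n, L = nI − J (J = all-ones matrix). J has eigenvalues n (once, eigenvector 𝟙) and 0 (multiplicity n−1), so L has eigenvalues 0 (once) and n (multiplicity n−1). Here n = 4: eigenvalue 0 once and 4 with multiplicity 3.
Laplacian eigenvalues: [0.0, 4.0, 4.0, 4.0]. Algebraic connectivity (smallest non-zero eigenvalue) = 4.0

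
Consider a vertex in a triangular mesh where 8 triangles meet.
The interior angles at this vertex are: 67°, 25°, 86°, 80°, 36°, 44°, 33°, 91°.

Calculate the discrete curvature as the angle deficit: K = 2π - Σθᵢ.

Sum of angles = 462°. K = 360° - 462° = -102° = -17π/30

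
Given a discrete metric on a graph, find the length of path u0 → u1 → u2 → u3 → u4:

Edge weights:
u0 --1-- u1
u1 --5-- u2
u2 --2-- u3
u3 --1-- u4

Arc length = 1 + 5 + 2 + 1 = 9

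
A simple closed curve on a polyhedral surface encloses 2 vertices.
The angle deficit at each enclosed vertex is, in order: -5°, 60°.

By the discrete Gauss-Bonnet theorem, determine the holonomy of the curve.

Holonomy = total enclosed curvature = (-5°) + 60° = 55°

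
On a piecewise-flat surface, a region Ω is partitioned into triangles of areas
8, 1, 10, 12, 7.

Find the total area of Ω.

8 + 1 + 10 + 12 + 7 = 38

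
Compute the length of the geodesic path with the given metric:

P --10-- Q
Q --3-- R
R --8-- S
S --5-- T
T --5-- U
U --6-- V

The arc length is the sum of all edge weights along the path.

Arc length = 10 + 3 + 8 + 5 + 5 + 6 = 37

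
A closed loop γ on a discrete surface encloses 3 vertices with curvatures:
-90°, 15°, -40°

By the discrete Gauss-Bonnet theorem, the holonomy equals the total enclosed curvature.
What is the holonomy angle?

Holonomy = total enclosed curvature = (-90°) + 15° + (-40°) = -115°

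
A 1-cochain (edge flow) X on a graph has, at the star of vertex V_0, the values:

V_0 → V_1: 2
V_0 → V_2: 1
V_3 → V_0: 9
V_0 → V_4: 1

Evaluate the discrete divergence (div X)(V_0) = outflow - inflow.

Divergence = sum of outgoing flows = 2 + 1 + (-9) + 1 = -5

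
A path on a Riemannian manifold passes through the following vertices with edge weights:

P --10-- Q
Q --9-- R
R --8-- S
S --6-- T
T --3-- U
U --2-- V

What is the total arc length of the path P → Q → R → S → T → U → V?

Arc length = 10 + 9 + 8 + 6 + 3 + 2 = 38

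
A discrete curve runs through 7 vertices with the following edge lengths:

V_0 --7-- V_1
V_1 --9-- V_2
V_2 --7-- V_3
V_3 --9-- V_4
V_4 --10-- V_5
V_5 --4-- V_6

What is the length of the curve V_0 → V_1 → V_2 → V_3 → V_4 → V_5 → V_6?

Arc length = 7 + 9 + 7 + 9 + 10 + 4 = 46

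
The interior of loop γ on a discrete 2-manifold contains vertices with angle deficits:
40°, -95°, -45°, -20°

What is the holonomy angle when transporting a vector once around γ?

Holonomy = total enclosed curvature = 40° + (-95°) + (-45°) + (-20°) = -120°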